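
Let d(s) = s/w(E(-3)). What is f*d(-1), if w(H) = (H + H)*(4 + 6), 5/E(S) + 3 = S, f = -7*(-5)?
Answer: 21/10 ≈ 2.1000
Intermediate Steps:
f = 35
E(S) = 5/(-3 + S)
w(H) = 20*H (w(H) = (2*H)*10 = 20*H)
d(s) = -3*s/50 (d(s) = s/((20*(5/(-3 - 3)))) = s/((20*(5/(-6)))) = s/((20*(5*(-⅙)))) = s/((20*(-⅚))) = s/(-50/3) = s*(-3/50) = -3*s/50)
f*d(-1) = 35*(-3/50*(-1)) = 35*(3/50) = 21/10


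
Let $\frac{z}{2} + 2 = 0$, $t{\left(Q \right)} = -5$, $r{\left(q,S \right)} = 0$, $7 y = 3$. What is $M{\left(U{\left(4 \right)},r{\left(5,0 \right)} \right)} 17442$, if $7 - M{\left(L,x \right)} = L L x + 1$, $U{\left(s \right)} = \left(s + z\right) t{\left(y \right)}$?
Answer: $104652$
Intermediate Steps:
$y = \frac{3}{7}$ ($y = \frac{1}{7} \cdot 3 = \frac{3}{7} \approx 0.42857$)
$z = -4$ ($z = -4 + 2 \cdot 0 = -4 + 0 = -4$)
$U{\left(s \right)} = 20 - 5 s$ ($U{\left(s \right)} = \left(s - 4\right) \left(-5\right) = \left(-4 + s\right) \left(-5\right) = 20 - 5 s$)
$M{\left(L,x \right)} = 6 - x L^{2}$ ($M{\left(L,x \right)} = 7 - \left(L L x + 1\right) = 7 - \left(L^{2} x + 1\right) = 7 - \left(x L^{2} + 1\right) = 7 - \left(1 + x L^{2}\right) = 6 - x L^{2}$)
$M{\left(U{\left(4 \right)},r{\left(5,0 \right)} \right)} 17442 = \left(6 - 0 \left(20 - 20\right)^{2}\right) 17442 = \left(6 - 0 \cdot 0^{2}\right) 17442 = \left(6 - 0 \cdot 0\right) 17442 = \left(6 + 0\right) 17442 = 6 \cdot 17442 = 104652$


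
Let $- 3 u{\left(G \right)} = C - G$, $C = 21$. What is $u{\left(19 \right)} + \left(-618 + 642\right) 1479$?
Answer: $\frac{106486}{3} \approx 35495.0$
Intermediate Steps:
$u{\left(G \right)} = -7 + \frac{G}{3}$ ($u{\left(G \right)} = - \frac{21 - G}{3} = -7 + \frac{G}{3}$)
$u{\left(19 \right)} + \left(-618 + 642\right) 1479 = \left(-7 + \frac{1}{3} \cdot 19\right) + \left(-618 + 642\right) 1479 = \left(-7 + \frac{19}{3}\right) + 24 \cdot 1479 = - \frac{2}{3} + 35496 = \frac{106486}{3}$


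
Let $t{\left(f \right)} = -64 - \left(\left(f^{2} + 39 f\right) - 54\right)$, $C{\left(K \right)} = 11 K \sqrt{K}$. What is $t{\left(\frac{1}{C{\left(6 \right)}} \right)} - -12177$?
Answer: $\frac{317996711}{26136} - \frac{13 \sqrt{6}}{132} \approx 12167.0$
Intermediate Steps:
$C{\left(K \right)} = 11 K^{\frac{3}{2}}$
$t{\left(f \right)} = -10 - f^{2} - 39 f$ ($t{\left(f \right)} = -64 - \left(-54 + f^{2} + 39 f\right) = -10 - f^{2} - 39 f$)
$t{\left(\frac{1}{C{\left(6 \right)}} \right)} - -12177 = \left(-10 - \left(\frac{1}{11 \cdot 6^{\frac{3}{2}}}\right)^{2} - \frac{39}{11 \cdot 6^{\frac{3}{2}}}\right) - -12177 = \left(-10 - \left(\frac{1}{11 \cdot 6 \sqrt{6}}\right)^{2} - \frac{39}{11 \cdot 6 \sqrt{6}}\right) + 12177 = \left(-10 - \left(\frac{1}{66 \sqrt{6}}\right)^{2} - \frac{39}{66 \sqrt{6}}\right) + 12177 = \left(-10 - \left(\frac{\sqrt{6}}{396}\right)^{2} - 39 \frac{\sqrt{6}}{396}\right) + 12177 = \left(-10 - \frac{1}{26136} - \frac{13 \sqrt{6}}{132}\right) + 12177 = \left(- \frac{261361}{26136} - \frac{13 \sqrt{6}}{132}\right) + 12177 = \frac{317996711}{26136} - \frac{13 \sqrt{6}}{132}$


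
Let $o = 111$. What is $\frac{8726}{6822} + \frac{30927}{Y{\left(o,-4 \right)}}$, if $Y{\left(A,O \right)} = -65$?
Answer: $- \frac{8092954}{17055} \approx -474.52$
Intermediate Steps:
$\frac{8726}{6822} + \frac{30927}{Y{\left(o,-4 \right)}} = \frac{8726}{6822} + \frac{30927}{-65} = 8726 \cdot \frac{1}{6822} + 30927 \left(- \frac{1}{65}\right) = \frac{4363}{3411} - \frac{2379}{5} = - \frac{8092954}{17055}$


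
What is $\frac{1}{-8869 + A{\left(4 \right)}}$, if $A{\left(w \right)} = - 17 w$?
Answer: $- \frac{1}{8937} \approx -0.00011189$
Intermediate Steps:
$\frac{1}{-8869 + A{\left(4 \right)}} = \frac{1}{-8869 - 68} = \frac{1}{-8937} = - \frac{1}{8937}$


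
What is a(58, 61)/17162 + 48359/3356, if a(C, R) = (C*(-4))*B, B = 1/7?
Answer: 2904390757/201584852 ≈ 14.408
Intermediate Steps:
B = 1/7 ≈ 0.14286
a(C, R) = -4*C/7 (a(C, R) = (C*(-4))*(1/7) = -4*C*(1/7) = -4*C/7)
a(58, 61)/17162 + 48359/3356 = -4/7*58/17162 + 48359/3356 = -232/7*1/17162 + 48359*(1/3356) = -116/60067 + 48359/3356 = 2904390757/201584852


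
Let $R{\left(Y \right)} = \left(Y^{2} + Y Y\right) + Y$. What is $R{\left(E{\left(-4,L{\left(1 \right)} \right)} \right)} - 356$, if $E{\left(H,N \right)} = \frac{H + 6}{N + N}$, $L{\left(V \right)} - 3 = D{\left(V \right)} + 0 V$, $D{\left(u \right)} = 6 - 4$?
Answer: $- \frac{8893}{25} \approx -355.72$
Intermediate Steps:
$D{\left(u \right)} = 2$ ($D{\left(u \right)} = 6 - 4 = 2$)
$L{\left(V \right)} = 5$ ($L{\left(V \right)} = 3 + \left(2 + 0 V\right) = 3 + \left(2 + 0\right) = 3 + 2 = 5$)
$E{\left(H,N \right)} = \frac{6 + H}{2 N}$
$R{\left(Y \right)} = Y + 2 Y^{2}$ ($R{\left(Y \right)} = \left(Y^{2} + Y^{2}\right) + Y = 2 Y^{2} + Y = Y + 2 Y^{2}$)
$R{\left(E{\left(-4,L{\left(1 \right)} \right)} \right)} - 356 = \frac{6 - 4}{2 \cdot 5} \left(1 + 2 \frac{6 - 4}{2 \cdot 5}\right) - 356 = \frac{1}{2} \cdot \frac{1}{5} \cdot 2 \left(1 + 2 \cdot \frac{1}{2} \cdot \frac{1}{5} \cdot 2\right) - 356 = \frac{1 + 2 \cdot \frac{1}{5}}{5} - 356 = \frac{1 + \frac{2}{5}}{5} - 356 = \frac{1}{5} \cdot \frac{7}{5} - 356 = \frac{7}{25} - 356 = - \frac{8893}{25}$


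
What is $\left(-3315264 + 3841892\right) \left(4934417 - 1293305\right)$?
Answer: $1917511530336$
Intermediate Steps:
$\left(-3315264 + 3841892\right) \left(4934417 - 1293305\right) = 526628 \left(4934417 - 1293305\right) = 526628 \cdot 3641112 = 1917511530336$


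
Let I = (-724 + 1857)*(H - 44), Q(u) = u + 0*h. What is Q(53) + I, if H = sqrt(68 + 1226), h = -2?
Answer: -49799 + 1133*sqrt(1294) ≈ -9042.5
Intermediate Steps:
Q(u) = u (Q(u) = u + 0*(-2) = u + 0 = u)
H = sqrt(1294) ≈ 35.972
I = -49852 + 1133*sqrt(1294) (I = (-724 + 1857)*(sqrt(1294) - 44) = 1133*(-44 + sqrt(1294)) = -49852 + 1133*sqrt(1294) ≈ -9095.5)
Q(53) + I = 53 + (-49852 + 1133*sqrt(1294)) = -49799 + 1133*sqrt(1294)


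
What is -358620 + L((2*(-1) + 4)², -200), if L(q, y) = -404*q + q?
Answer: -360232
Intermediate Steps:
L(q, y) = -403*q
-358620 + L((2*(-1) + 4)², -200) = -358620 - 403*(2*(-1) + 4)² = -358620 - 403*(-2 + 4)² = -358620 - 403*2² = -358620 - 403*4 = -358620 - 1612 = -360232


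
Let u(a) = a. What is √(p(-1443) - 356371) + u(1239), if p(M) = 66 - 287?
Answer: 1239 + 4*I*√22287 ≈ 1239.0 + 597.15*I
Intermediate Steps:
p(M) = -221
√(p(-1443) - 356371) + u(1239) = √(-221 - 356371) + 1239 = √(-356592) + 1239 = 4*I*√22287 + 1239 = 1239 + 4*I*√22287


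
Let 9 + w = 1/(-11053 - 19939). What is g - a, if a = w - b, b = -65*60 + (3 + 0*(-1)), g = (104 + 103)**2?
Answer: 1207479313/30992 ≈ 38961.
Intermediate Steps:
g = 42849 (g = 207**2 = 42849)
w = -278929/30992 (w = -9 + 1/(-11053 - 19939) = -9 + 1/(-30992) = -9 - 1/30992 = -278929/30992 ≈ -9.0000)
b = -3897 (b = -3900 + (3 + 0) = -3900 + 3 = -3897)
a = 120496895/30992 (a = -278929/30992 - 1*(-3897) = -278929/30992 + 3897 = 120496895/30992 ≈ 3888.0)
g - a = 42849 - 1*120496895/30992 = 42849 - 120496895/30992 = 1207479313/30992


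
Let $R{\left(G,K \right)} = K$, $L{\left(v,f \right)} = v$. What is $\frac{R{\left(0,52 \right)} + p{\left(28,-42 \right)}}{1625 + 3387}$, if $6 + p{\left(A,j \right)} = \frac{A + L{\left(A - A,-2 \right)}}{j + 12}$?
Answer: $\frac{169}{18795} \approx 0.0089917$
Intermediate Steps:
$p{\left(A,j \right)} = -6 + \frac{A}{12 + j}$ ($p{\left(A,j \right)} = -6 + \frac{A + \left(A - A\right)}{j + 12} = -6 + \frac{A + 0}{12 + j} = -6 + \frac{A}{12 + j}$)
$\frac{R{\left(0,52 \right)} + p{\left(28,-42 \right)}}{1625 + 3387} = \frac{52 + \frac{-72 + 28 - -252}{12 - 42}}{1625 + 3387} = \frac{52 + \frac{-72 + 28 + 252}{-30}}{5012} = \left(52 - \frac{104}{15}\right) \frac{1}{5012} = \frac{676}{15} \cdot \frac{1}{5012} = \frac{169}{18795}$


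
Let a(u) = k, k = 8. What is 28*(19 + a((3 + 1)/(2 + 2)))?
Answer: 756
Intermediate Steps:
a(u) = 8
28*(19 + a((3 + 1)/(2 + 2))) = 28*(19 + 8) = 28*27 = 756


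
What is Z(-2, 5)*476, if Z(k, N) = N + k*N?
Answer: -2380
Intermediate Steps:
Z(k, N) = N + N*k
Z(-2, 5)*476 = (5*(1 - 2))*476 = (5*(-1))*476 = -5*476 = -2380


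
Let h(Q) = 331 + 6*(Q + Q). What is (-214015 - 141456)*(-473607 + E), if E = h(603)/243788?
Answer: 41042573507592779/243788 ≈ 1.6835e+11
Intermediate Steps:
h(Q) = 331 + 12*Q (h(Q) = 331 + 6*(2*Q) = 331 + 12*Q)
E = 7567/243788 (E = (331 + 12*603)/243788 = (331 + 7236)*(1/243788) = 7567*(1/243788) = 7567/243788 ≈ 0.031039)
(-214015 - 141456)*(-473607 + E) = (-214015 - 141456)*(-473607 + 7567/243788) = -355471*(-115459695749/243788) = 41042573507592779/243788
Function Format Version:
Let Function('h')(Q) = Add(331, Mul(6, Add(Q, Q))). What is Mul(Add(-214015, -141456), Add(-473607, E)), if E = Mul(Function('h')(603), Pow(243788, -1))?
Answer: Rational(41042573507592779, 243788) ≈ 1.6835e+11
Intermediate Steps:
Function('h')(Q) = Add(331, Mul(12, Q)) (Function('h')(Q) = Add(331, Mul(6, Mul(2, Q))) = Add(331, Mul(12, Q)))
E = Rational(7567, 243788) (E = Mul(Add(331, Mul(12, 603)), Pow(243788, -1)) = Mul(Add(331, 7236), Rational(1, 243788)) = Mul(7567, Rational(1, 243788)) = Rational(7567, 243788) ≈ 0.031039)
Mul(Add(-214015, -141456), Add(-473607, E)) = Mul(Add(-214015, -141456), Add(-473607, Rational(7567, 243788))) = Mul(-355471, Rational(-115459695749, 243788)) = Rational(41042573507592779, 243788)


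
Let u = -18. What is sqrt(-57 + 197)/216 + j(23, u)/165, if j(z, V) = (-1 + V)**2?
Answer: 361/165 + sqrt(35)/108 ≈ 2.2427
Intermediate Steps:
sqrt(-57 + 197)/216 + j(23, u)/165 = sqrt(-57 + 197)/216 + (-1 - 18)**2/165 = sqrt(140)*(1/216) + (-19)**2*(1/165) = (2*sqrt(35))*(1/216) + 361*(1/165) = sqrt(35)/108 + 361/165 = 361/165 + sqrt(35)/108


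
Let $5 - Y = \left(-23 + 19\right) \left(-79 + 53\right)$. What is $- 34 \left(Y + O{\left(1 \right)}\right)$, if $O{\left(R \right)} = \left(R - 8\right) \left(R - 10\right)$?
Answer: $1224$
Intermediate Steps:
$O{\left(R \right)} = \left(-10 + R\right) \left(-8 + R\right)$ ($O{\left(R \right)} = \left(-8 + R\right) \left(-10 + R\right) = \left(-10 + R\right) \left(-8 + R\right)$)
$Y = -99$ ($Y = 5 - \left(-23 + 19\right) \left(-79 + 53\right) = 5 - \left(-4\right) \left(-26\right) = 5 - 104 = -99$)
$- 34 \left(Y + O{\left(1 \right)}\right) = - 34 \left(-99 + \left(80 + 1^{2} - 18\right)\right) = - 34 \left(-99 + \left(80 + 1 - 18\right)\right) = - 34 \left(-99 + 63\right) = \left(-34\right) \left(-36\right) = 1224$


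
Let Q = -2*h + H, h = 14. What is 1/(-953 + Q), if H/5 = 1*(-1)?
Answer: -1/986 ≈ -0.0010142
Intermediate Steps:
H = -5 (H = 5*(1*(-1)) = 5*(-1) = -5)
Q = -33 (Q = -2*14 - 5 = -28 - 5 = -33)
1/(-953 + Q) = 1/(-953 - 33) = 1/(-986) = -1/986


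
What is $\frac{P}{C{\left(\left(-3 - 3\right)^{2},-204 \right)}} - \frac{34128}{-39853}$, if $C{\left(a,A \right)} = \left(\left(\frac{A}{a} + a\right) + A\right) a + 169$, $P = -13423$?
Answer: $\frac{67504313}{22038709} \approx 3.063$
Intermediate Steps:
$C{\left(a,A \right)} = 169 + a \left(A + a + \frac{A}{a}\right)$ ($C{\left(a,A \right)} = \left(\left(a + \frac{A}{a}\right) + A\right) a + 169 = \left(A + a + \frac{A}{a}\right) a + 169 = a \left(A + a + \frac{A}{a}\right) + 169 = 169 + a \left(A + a + \frac{A}{a}\right)$)
$\frac{P}{C{\left(\left(-3 - 3\right)^{2},-204 \right)}} - \frac{34128}{-39853} = - \frac{13423}{169 - 204 + \left(\left(-3 - 3\right)^{2}\right)^{2} - 204 \left(-3 - 3\right)^{2}} - \frac{34128}{-39853} = - \frac{13423}{169 - 204 + \left(\left(-6\right)^{2}\right)^{2} - 204 \left(-6\right)^{2}} - - \frac{34128}{39853} = - \frac{13423}{169 - 204 + 36^{2} - 7344} + \frac{34128}{39853} = - \frac{13423}{169 - 204 + 1296 - 7344} + \frac{34128}{39853} = - \frac{13423}{-6083} + \frac{34128}{39853} = \left(-13423\right) \left(- \frac{1}{6083}\right) + \frac{34128}{39853} = \frac{13423}{6083} + \frac{34128}{39853} = \frac{67504313}{22038709}$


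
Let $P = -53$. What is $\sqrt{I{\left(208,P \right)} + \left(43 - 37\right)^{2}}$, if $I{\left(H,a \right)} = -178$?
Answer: $i \sqrt{142} \approx 11.916 i$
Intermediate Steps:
$\sqrt{I{\left(208,P \right)} + \left(43 - 37\right)^{2}} = \sqrt{-178 + \left(43 - 37\right)^{2}} = \sqrt{-178 + 6^{2}} = \sqrt{-178 + 36} = \sqrt{-142} = i \sqrt{142}$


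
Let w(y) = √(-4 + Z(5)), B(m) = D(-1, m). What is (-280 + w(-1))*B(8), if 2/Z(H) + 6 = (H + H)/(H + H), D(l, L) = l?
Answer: 280 - I*√110/5 ≈ 280.0 - 2.0976*I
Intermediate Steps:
B(m) = -1
Z(H) = -⅖ (Z(H) = 2/(-6 + (H + H)/(H + H)) = 2/(-6 + (2*H)/((2*H))) = 2/(-6 + (2*H)*(1/(2*H))) = 2/(-6 + 1) = 2/(-5) = 2*(-⅕) = -⅖)
w(y) = I*√110/5 (w(y) = √(-4 - ⅖) = √(-22/5) = I*√110/5)
(-280 + w(-1))*B(8) = (-280 + I*√110/5)*(-1) = 280 - I*√110/5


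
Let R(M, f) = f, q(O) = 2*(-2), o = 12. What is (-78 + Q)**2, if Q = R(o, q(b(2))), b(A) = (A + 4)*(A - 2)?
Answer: 6724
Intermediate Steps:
b(A) = (-2 + A)*(4 + A) (b(A) = (4 + A)*(-2 + A) = (-2 + A)*(4 + A))
q(O) = -4
Q = -4
(-78 + Q)**2 = (-78 - 4)**2 = (-82)**2 = 6724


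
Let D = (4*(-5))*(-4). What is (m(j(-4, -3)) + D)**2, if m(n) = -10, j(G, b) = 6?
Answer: 4900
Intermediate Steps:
D = 80 (D = -20*(-4) = 80)
(m(j(-4, -3)) + D)**2 = (-10 + 80)**2 = 70**2 = 4900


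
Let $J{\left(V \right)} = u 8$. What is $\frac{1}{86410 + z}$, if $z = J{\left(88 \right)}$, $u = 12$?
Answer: $\frac{1}{86506} \approx 1.156 \cdot 10^{-5}$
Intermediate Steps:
$J{\left(V \right)} = 96$ ($J{\left(V \right)} = 12 \cdot 8 = 96$)
$z = 96$
$\frac{1}{86410 + z} = \frac{1}{86410 + 96} = \frac{1}{86506}$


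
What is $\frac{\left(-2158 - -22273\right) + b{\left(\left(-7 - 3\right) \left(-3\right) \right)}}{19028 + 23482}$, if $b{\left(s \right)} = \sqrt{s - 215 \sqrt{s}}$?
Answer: $\frac{1341}{2834} + \frac{\sqrt{30 - 215 \sqrt{30}}}{42510} \approx 0.47318 + 0.0007969 i$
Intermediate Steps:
$\frac{\left(-2158 - -22273\right) + b{\left(\left(-7 - 3\right) \left(-3\right) \right)}}{19028 + 23482} = \frac{\left(-2158 - -22273\right) + \sqrt{\left(-7 - 3\right) \left(-3\right) - 215 \sqrt{\left(-7 - 3\right) \left(-3\right)}}}{19028 + 23482} = \frac{\left(-2158 + 22273\right) + \sqrt{\left(-10\right) \left(-3\right) - 215 \sqrt{\left(-10\right) \left(-3\right)}}}{42510} = \left(20115 + \sqrt{30 - 215 \sqrt{30}}\right) \frac{1}{42510} = \frac{1341}{2834} + \frac{\sqrt{30 - 215 \sqrt{30}}}{42510}$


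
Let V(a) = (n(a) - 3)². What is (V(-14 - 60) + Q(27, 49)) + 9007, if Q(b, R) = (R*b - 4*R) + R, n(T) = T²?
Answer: 29963912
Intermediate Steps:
Q(b, R) = -3*R + R*b (Q(b, R) = (-4*R + R*b) + R = -3*R + R*b)
V(a) = (-3 + a²)² (V(a) = (a² - 3)² = (-3 + a²)²)
(V(-14 - 60) + Q(27, 49)) + 9007 = ((-3 + (-14 - 60)²)² + 49*(-3 + 27)) + 9007 = ((-3 + (-74)²)² + 49*24) + 9007 = ((-3 + 5476)² + 1176) + 9007 = (5473² + 1176) + 9007 = (29953729 + 1176) + 9007 = 29954905 + 9007 = 29963912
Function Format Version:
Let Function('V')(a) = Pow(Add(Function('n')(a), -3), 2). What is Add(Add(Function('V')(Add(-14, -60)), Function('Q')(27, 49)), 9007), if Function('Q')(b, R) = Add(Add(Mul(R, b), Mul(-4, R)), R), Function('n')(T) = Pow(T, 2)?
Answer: 29963912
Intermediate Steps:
Function('Q')(b, R) = Add(Mul(-3, R), Mul(R, b)) (Function('Q')(b, R) = Add(Add(Mul(-4, R), Mul(R, b)), R) = Add(Mul(-3, R), Mul(R, b)))
Function('V')(a) = Pow(Add(-3, Pow(a, 2)), 2) (Function('V')(a) = Pow(Add(Pow(a, 2), -3), 2) = Pow(Add(-3, Pow(a, 2)), 2))
Add(Add(Function('V')(Add(-14, -60)), Function('Q')(27, 49)), 9007) = Add(Add(Pow(Add(-3, Pow(Add(-14, -60), 2)), 2), Mul(49, Add(-3, 27))), 9007) = Add(Add(Pow(Add(-3, Pow(-74, 2)), 2), Mul(49, 24)), 9007) = Add(Add(Pow(Add(-3, 5476), 2), 1176), 9007) = Add(Add(Pow(5473, 2), 1176), 9007) = Add(Add(29953729, 1176), 9007) = Add(29954905, 9007) = 29963912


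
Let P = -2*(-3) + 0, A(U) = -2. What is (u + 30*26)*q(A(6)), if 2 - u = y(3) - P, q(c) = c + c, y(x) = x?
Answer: -3140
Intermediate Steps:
P = 6 (P = 6 + 0 = 6)
q(c) = 2*c
u = 5 (u = 2 - (3 - 1*6) = 2 - (3 - 6) = 2 - 1*(-3) = 2 + 3 = 5)
(u + 30*26)*q(A(6)) = (5 + 30*26)*(2*(-2)) = (5 + 780)*(-4) = 785*(-4) = -3140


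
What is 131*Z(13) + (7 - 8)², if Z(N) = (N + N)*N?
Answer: 44279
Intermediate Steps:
Z(N) = 2*N² (Z(N) = (2*N)*N = 2*N²)
131*Z(13) + (7 - 8)² = 131*(2*13²) + (7 - 8)² = 131*(2*169) + (-1)² = 131*338 + 1 = 44278 + 1 = 44279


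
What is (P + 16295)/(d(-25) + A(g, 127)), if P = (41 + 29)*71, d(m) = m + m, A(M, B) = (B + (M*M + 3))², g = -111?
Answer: 21265/155027351 ≈ 0.00013717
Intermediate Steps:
A(M, B) = (3 + B + M²)² (A(M, B) = (B + (M² + 3))² = (B + (3 + M²))² = (3 + B + M²)²)
d(m) = 2*m
P = 4970 (P = 70*71 = 4970)
(P + 16295)/(d(-25) + A(g, 127)) = (4970 + 16295)/(2*(-25) + (3 + 127 + (-111)²)²) = 21265/(-50 + (3 + 127 + 12321)²) = 21265/(-50 + 12451²) = 21265/(-50 + 155027401) = 21265/155027351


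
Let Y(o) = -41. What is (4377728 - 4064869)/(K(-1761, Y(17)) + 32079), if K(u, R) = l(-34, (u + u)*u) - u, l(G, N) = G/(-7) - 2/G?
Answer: 37230221/4027545 ≈ 9.2439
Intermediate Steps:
l(G, N) = -2/G - G/7 (l(G, N) = G*(-⅐) - 2/G = -G/7 - 2/G = -2/G - G/7)
K(u, R) = 585/119 - u (K(u, R) = (-2/(-34) - ⅐*(-34)) - u = (-2*(-1/34) + 34/7) - u = (1/17 + 34/7) - u = 585/119 - u)
(4377728 - 4064869)/(K(-1761, Y(17)) + 32079) = (4377728 - 4064869)/((585/119 - 1*(-1761)) + 32079) = 312859/((585/119 + 1761) + 32079) = 312859/(210144/119 + 32079) = 312859/(4027545/119) = 312859*(119/4027545) = 37230221/4027545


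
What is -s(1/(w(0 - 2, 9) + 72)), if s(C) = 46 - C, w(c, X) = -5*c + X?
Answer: -4185/91 ≈ -45.989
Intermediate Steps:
w(c, X) = X - 5*c
-s(1/(w(0 - 2, 9) + 72)) = -(46 - 1/((9 - 5*(0 - 2)) + 72)) = -(46 - 1/((9 - 5*(-2)) + 72)) = -(46 - 1/((9 + 10) + 72)) = -(46 - 1/(19 + 72)) = -(46 - 1/91) = -1*4185/91 = -4185/91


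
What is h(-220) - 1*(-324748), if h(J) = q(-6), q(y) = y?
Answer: 324742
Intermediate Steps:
h(J) = -6
h(-220) - 1*(-324748) = -6 - 1*(-324748) = -6 + 324748 = 324742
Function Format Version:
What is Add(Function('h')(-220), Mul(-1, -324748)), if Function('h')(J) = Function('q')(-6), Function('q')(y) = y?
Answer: 324742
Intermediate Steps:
Function('h')(J) = -6
Add(Function('h')(-220), Mul(-1, -324748)) = Add(-6, Mul(-1, -324748)) = Add(-6, 324748) = 324742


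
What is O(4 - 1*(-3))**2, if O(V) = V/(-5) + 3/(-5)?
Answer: 4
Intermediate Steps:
O(V) = -3/5 - V/5 (O(V) = V*(-1/5) + 3*(-1/5) = -V/5 - 3/5 = -3/5 - V/5)
O(4 - 1*(-3))**2 = (-3/5 - (4 - 1*(-3))/5)**2 = (-3/5 - (4 + 3)/5)**2 = (-3/5 - 1/5*7)**2 = (-3/5 - 7/5)**2 = (-2)**2 = 4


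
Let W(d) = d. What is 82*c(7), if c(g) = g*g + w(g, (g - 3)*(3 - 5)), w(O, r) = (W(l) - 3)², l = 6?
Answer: 4756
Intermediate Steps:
w(O, r) = 9 (w(O, r) = (6 - 3)² = 3² = 9)
c(g) = 9 + g² (c(g) = g*g + 9 = g² + 9 = 9 + g²)
82*c(7) = 82*(9 + 7²) = 82*(9 + 49) = 82*58 = 4756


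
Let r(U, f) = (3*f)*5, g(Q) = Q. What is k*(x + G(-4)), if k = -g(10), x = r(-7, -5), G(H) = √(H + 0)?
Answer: 750 - 20*I ≈ 750.0 - 20.0*I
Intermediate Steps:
G(H) = √H
r(U, f) = 15*f
x = -75 (x = 15*(-5) = -75)
k = -10 (k = -1*10 = -10)
k*(x + G(-4)) = -10*(-75 + √(-4)) = -10*(-75 + 2*I) = 750 - 20*I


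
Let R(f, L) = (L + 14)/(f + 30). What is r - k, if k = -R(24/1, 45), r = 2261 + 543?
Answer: 151475/54 ≈ 2805.1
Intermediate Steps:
r = 2804
R(f, L) = (14 + L)/(30 + f)
k = -59/54 (k = -(14 + 45)/(30 + 24/1) = -59/(30 + 24*1) = -59/(30 + 24) = -59/54 ≈ -1.0926)
r - k = 2804 - 1*(-59/54) = 2804 + 59/54 = 151475/54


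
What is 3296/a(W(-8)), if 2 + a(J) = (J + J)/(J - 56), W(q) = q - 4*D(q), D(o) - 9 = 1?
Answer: -21424/7 ≈ -3060.6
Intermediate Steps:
D(o) = 10 (D(o) = 9 + 1 = 10)
W(q) = -40 + q (W(q) = q - 4*10 = q - 40 = -40 + q)
a(J) = -2 + 2*J/(-56 + J) (a(J) = -2 + (J + J)/(J - 56) = -2 + (2*J)/(-56 + J) = -2 + 2*J/(-56 + J))
3296/a(W(-8)) = 3296/((112/(-56 + (-40 - 8)))) = 3296/((112/(-56 - 48))) = 3296/((112/(-104))) = 3296/((112*(-1/104))) = 3296/(-14/13) = 3296*(-13/14) = -21424/7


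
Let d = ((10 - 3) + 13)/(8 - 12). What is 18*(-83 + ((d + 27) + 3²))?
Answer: -936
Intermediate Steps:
d = -5 (d = (7 + 13)/(-4) = 20*(-¼) = -5)
18*(-83 + ((d + 27) + 3²)) = 18*(-83 + ((-5 + 27) + 3²)) = 18*(-83 + (22 + 9)) = 18*(-83 + 31) = 18*(-52) = -936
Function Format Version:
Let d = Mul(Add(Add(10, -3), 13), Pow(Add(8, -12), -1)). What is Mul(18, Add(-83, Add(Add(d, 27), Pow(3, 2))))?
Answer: -936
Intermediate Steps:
d = -5 (d = Mul(Add(7, 13), Pow(-4, -1)) = Mul(20, Rational(-1, 4)) = -5)
Mul(18, Add(-83, Add(Add(d, 27), Pow(3, 2)))) = Mul(18, Add(-83, Add(Add(-5, 27), Pow(3, 2)))) = Mul(18, Add(-83, Add(22, 9))) = Mul(18, Add(-83, 31)) = Mul(18, -52) = -936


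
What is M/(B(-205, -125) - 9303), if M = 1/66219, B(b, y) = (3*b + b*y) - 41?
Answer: 1/1037386854 ≈ 9.6396e-10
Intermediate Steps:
B(b, y) = -41 + 3*b + b*y
M = 1/66219 ≈ 1.5101e-5
M/(B(-205, -125) - 9303) = 1/(66219*((-41 + 3*(-205) - 205*(-125)) - 9303)) = 1/(66219*((-41 - 615 + 25625) - 9303)) = 1/(66219*(24969 - 9303)) = (1/66219)/15666 = (1/66219)*(1/15666) = 1/1037386854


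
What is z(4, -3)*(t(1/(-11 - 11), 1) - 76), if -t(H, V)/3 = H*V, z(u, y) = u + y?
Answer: -1669/22 ≈ -75.864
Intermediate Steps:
t(H, V) = -3*H*V
z(4, -3)*(t(1/(-11 - 11), 1) - 76) = (4 - 3)*(-3*1/(-11 - 11) - 76) = 1*(-3*1/(-22) - 76) = 1*(-3*(-1/22)*1 - 76) = 1*(3/22 - 76) = 1*(-1669/22) = -1669/22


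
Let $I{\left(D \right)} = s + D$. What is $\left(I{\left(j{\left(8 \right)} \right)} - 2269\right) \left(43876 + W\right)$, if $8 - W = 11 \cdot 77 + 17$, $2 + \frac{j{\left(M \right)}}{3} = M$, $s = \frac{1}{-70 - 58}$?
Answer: $- \frac{3098827395}{32} \approx -9.6838 \cdot 10^{7}$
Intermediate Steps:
$s = - \frac{1}{128}$ ($s = \frac{1}{-128} = - \frac{1}{128} \approx -0.0078125$)
$j{\left(M \right)} = -6 + 3 M$
$I{\left(D \right)} = - \frac{1}{128} + D$
$W = -856$ ($W = 8 - \left(11 \cdot 77 + 17\right) = 8 - \left(847 + 17\right) = 8 - 864 = -856$)
$\left(I{\left(j{\left(8 \right)} \right)} - 2269\right) \left(43876 + W\right) = \left(\left(- \frac{1}{128} + \left(-6 + 3 \cdot 8\right)\right) - 2269\right) \left(43876 - 856\right) = \left(\left(- \frac{1}{128} + \left(-6 + 24\right)\right) - 2269\right) 43020 = \left(\left(- \frac{1}{128} + 18\right) - 2269\right) 43020 = \left(\frac{2303}{128} - 2269\right) 43020 = \left(- \frac{288129}{128}\right) 43020 = - \frac{3098827395}{32}$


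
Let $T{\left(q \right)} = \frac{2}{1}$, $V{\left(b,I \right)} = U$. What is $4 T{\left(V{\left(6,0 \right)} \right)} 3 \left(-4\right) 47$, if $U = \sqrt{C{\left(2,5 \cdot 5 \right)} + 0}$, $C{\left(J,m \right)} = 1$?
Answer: $-4512$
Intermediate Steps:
$U = 1$ ($U = \sqrt{1 + 0} = \sqrt{1} = 1$)
$V{\left(b,I \right)} = 1$
$T{\left(q \right)} = 2$ ($T{\left(q \right)} = 2 \cdot 1 = 2$)
$4 T{\left(V{\left(6,0 \right)} \right)} 3 \left(-4\right) 47 = 4 \cdot 2 \cdot 3 \left(-4\right) 47 = 4 \cdot 6 \left(-4\right) 47 = 4 \left(-24\right) 47 = \left(-96\right) 47 = -4512$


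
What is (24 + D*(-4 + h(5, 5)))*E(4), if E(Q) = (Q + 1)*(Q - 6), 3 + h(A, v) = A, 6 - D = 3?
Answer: -180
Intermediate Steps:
D = 3 (D = 6 - 1*3 = 6 - 3 = 3)
h(A, v) = -3 + A
E(Q) = (1 + Q)*(-6 + Q)
(24 + D*(-4 + h(5, 5)))*E(4) = (24 + 3*(-4 + (-3 + 5)))*(-6 + 4**2 - 5*4) = (24 + 3*(-4 + 2))*(-6 + 16 - 20) = (24 + 3*(-2))*(-10) = (24 - 6)*(-10) = 18*(-10) = -180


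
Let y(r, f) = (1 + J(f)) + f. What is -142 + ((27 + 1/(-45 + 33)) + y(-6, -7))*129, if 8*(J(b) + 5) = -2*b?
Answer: 2137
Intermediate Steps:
J(b) = -5 - b/4 (J(b) = -5 + (-2*b)/8 = -5 - b/4)
y(r, f) = -4 + 3*f/4 (y(r, f) = (1 + (-5 - f/4)) + f = (-4 - f/4) + f = -4 + 3*f/4)
-142 + ((27 + 1/(-45 + 33)) + y(-6, -7))*129 = -142 + ((27 + 1/(-45 + 33)) + (-4 + (¾)*(-7)))*129 = -142 + ((27 + 1/(-12)) + (-4 - 21/4))*129 = -142 + ((27 - 1/12) - 37/4)*129 = -142 + (323/12 - 37/4)*129 = -142 + (53/3)*129 = -142 + 2279 = 2137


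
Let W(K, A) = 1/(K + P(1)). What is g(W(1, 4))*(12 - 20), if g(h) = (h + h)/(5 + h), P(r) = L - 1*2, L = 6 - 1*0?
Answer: -8/13 ≈ -0.61539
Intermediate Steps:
L = 6 (L = 6 + 0 = 6)
P(r) = 4 (P(r) = 6 - 1*2 = 6 - 2 = 4)
W(K, A) = 1/(4 + K) (W(K, A) = 1/(K + 4) = 1/(4 + K))
g(h) = 2*h/(5 + h) (g(h) = (2*h)/(5 + h) = 2*h/(5 + h))
g(W(1, 4))*(12 - 20) = (2/((4 + 1)*(5 + 1/(4 + 1))))*(12 - 20) = (2/(5*(5 + 1/5)))*(-8) = (2*(1/5)/(5 + 1/5))*(-8) = (2*(1/5)/(26/5))*(-8) = (2*(1/5)*(5/26))*(-8) = (1/13)*(-8) = -8/13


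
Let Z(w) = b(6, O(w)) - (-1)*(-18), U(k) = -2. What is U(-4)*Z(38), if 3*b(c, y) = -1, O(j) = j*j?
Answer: 110/3 ≈ 36.667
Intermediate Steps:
O(j) = j**2
b(c, y) = -1/3 (b(c, y) = (1/3)*(-1) = -1/3)
Z(w) = -55/3 (Z(w) = -1/3 - (-1)*(-18) = -1/3 - 1*18 = -1/3 - 18 = -55/3)
U(-4)*Z(38) = -2*(-55/3) = 110/3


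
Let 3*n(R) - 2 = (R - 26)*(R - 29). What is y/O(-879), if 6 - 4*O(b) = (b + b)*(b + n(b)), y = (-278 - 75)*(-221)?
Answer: 78013/119998884 ≈ 0.00065011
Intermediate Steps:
y = 78013 (y = -353*(-221) = 78013)
n(R) = ⅔ + (-29 + R)*(-26 + R)/3 (n(R) = ⅔ + ((R - 26)*(R - 29))/3 = ⅔ + ((-26 + R)*(-29 + R))/3 = ⅔ + ((-29 + R)*(-26 + R))/3 = ⅔ + (-29 + R)*(-26 + R)/3)
O(b) = 3/2 - b*(252 - 52*b/3 + b²/3)/2 (O(b) = 3/2 - (b + b)*(b + (252 - 55*b/3 + b²/3))/4 = 3/2 - 2*b*(252 - 52*b/3 + b²/3)/4 = 3/2 - b*(252 - 52*b/3 + b²/3)/2)
y/O(-879) = 78013/(3/2 - 126*(-879) - ⅙*(-879)³ + (26/3)*(-879)²) = 78013/(3/2 + 110754 - ⅙*(-679151439) + (26/3)*772641) = 78013/(3/2 + 110754 + 226383813/2 + 6696222) = 78013/119998884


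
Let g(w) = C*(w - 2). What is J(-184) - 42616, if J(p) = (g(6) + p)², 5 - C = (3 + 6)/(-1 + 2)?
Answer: -2616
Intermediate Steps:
C = -4 (C = 5 - (3 + 6)/(-1 + 2) = 5 - 9/1 = 5 - 9 = -4)
g(w) = 8 - 4*w (g(w) = -4*(w - 2) = -4*(-2 + w) = 8 - 4*w)
J(p) = (-16 + p)² (J(p) = ((8 - 4*6) + p)² = ((8 - 24) + p)² = (-16 + p)²)
J(-184) - 42616 = (-16 - 184)² - 42616 = (-200)² - 42616 = 40000 - 42616 = -2616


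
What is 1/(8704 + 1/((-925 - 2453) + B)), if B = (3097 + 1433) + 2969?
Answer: 4121/35869185 ≈ 0.00011489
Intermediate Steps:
B = 7499 (B = 4530 + 2969 = 7499)
1/(8704 + 1/((-925 - 2453) + B)) = 1/(8704 + 1/((-925 - 2453) + 7499)) = 1/(8704 + 1/(-3378 + 7499)) = 1/(8704 + 1/4121) = 1/(35869185/4121) = 4121/35869185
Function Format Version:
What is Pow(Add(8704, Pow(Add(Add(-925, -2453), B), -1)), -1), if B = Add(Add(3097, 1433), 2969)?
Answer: Rational(4121, 35869185) ≈ 0.00011489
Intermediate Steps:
B = 7499 (B = Add(4530, 2969) = 7499)
Pow(Add(8704, Pow(Add(Add(-925, -2453), B), -1)), -1) = Pow(Add(8704, Pow(Add(Add(-925, -2453), 7499), -1)), -1) = Pow(Add(8704, Pow(Add(-3378, 7499), -1)), -1) = Pow(Add(8704, Pow(4121, -1)), -1) = Pow(Add(8704, Rational(1, 4121)), -1) = Pow(Rational(35869185, 4121), -1) = Rational(4121, 35869185)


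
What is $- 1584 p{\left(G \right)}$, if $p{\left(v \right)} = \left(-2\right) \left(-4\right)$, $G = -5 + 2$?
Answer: $-12672$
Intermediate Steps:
$G = -3$
$p{\left(v \right)} = 8$
$- 1584 p{\left(G \right)} = \left(-1584\right) 8 = -12672$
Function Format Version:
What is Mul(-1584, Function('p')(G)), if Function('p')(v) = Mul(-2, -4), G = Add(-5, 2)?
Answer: -12672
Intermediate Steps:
G = -3
Function('p')(v) = 8
Mul(-1584, Function('p')(G)) = Mul(-1584, 8) = -12672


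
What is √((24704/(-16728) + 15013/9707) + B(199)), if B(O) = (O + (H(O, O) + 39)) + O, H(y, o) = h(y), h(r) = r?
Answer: √3137525200203/70233 ≈ 25.220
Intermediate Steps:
H(y, o) = y
B(O) = 39 + 3*O (B(O) = (O + (O + 39)) + O = (O + (39 + O)) + O = (39 + 2*O) + O = 39 + 3*O)
√((24704/(-16728) + 15013/9707) + B(199)) = √((24704/(-16728) + 15013/9707) + (39 + 3*199)) = √((24704*(-1/16728) + 15013*(1/9707)) + (39 + 597)) = √((-3088/2091 + 15013/9707) + 636) = √(4903/70233 + 636) = √(44673091/70233) = √3137525200203/70233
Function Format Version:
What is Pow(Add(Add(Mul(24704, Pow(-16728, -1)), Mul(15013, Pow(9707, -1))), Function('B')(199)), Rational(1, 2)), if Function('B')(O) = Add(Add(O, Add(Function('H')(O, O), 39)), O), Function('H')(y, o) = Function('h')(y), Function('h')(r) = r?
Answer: Mul(Rational(1, 70233), Pow(3137525200203, Rational(1, 2))) ≈ 25.220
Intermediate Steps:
Function('H')(y, o) = y
Function('B')(O) = Add(39, Mul(3, O)) (Function('B')(O) = Add(Add(O, Add(O, 39)), O) = Add(Add(O, Add(39, O)), O) = Add(Add(39, Mul(2, O)), O) = Add(39, Mul(3, O)))
Pow(Add(Add(Mul(24704, Pow(-16728, -1)), Mul(15013, Pow(9707, -1))), Function('B')(199)), Rational(1, 2)) = Pow(Add(Add(Mul(24704, Pow(-16728, -1)), Mul(15013, Pow(9707, -1))), Add(39, Mul(3, 199))), Rational(1, 2)) = Pow(Add(Add(Mul(24704, Rational(-1, 16728)), Mul(15013, Rational(1, 9707))), Add(39, 597)), Rational(1, 2)) = Pow(Add(Add(Rational(-3088, 2091), Rational(15013, 9707)), 636), Rational(1, 2)) = Pow(Add(Rational(4903, 70233), 636), Rational(1, 2)) = Pow(Rational(44673091, 70233), Rational(1, 2)) = Mul(Rational(1, 70233), Pow(3137525200203, Rational(1, 2)))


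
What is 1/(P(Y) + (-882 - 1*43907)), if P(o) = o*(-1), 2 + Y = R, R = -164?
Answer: -1/44623 ≈ -2.2410e-5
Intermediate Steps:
Y = -166 (Y = -2 - 164 = -166)
P(o) = -o
1/(P(Y) + (-882 - 1*43907)) = 1/(-1*(-166) + (-882 - 1*43907)) = 1/(166 + (-882 - 43907)) = 1/(166 - 44789) = 1/(-44623) = -1/44623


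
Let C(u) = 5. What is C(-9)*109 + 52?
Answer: 597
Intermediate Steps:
C(-9)*109 + 52 = 5*109 + 52 = 545 + 52 = 597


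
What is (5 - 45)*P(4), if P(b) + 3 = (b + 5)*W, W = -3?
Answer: 1200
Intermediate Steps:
P(b) = -18 - 3*b (P(b) = -3 + (b + 5)*(-3) = -3 + (5 + b)*(-3) = -3 + (-15 - 3*b) = -18 - 3*b)
(5 - 45)*P(4) = (5 - 45)*(-18 - 3*4) = -40*(-18 - 12) = -40*(-30) = 1200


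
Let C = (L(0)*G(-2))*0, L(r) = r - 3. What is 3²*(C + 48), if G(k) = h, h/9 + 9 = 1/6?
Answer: 432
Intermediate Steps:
h = -159/2 (h = -81 + 9/6 = -81 + 9*(⅙) = -81 + 3/2 = -159/2 ≈ -79.500)
L(r) = -3 + r
G(k) = -159/2
C = 0 (C = ((-3 + 0)*(-159/2))*0 = -3*(-159/2)*0 = (477/2)*0 = 0)
3²*(C + 48) = 3²*(0 + 48) = 9*48 = 432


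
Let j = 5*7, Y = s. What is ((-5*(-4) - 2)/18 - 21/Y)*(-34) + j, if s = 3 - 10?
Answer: -101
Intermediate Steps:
s = -7
Y = -7
j = 35
((-5*(-4) - 2)/18 - 21/Y)*(-34) + j = ((-5*(-4) - 2)/18 - 21/(-7))*(-34) + 35 = ((20 - 2)*(1/18) - 21*(-⅐))*(-34) + 35 = (18*(1/18) + 3)*(-34) + 35 = (1 + 3)*(-34) + 35 = 4*(-34) + 35 = -136 + 35 = -101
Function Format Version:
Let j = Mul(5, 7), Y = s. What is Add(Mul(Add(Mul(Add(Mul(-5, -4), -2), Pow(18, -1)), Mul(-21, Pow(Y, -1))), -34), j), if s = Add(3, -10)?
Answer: -101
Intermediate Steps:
s = -7
Y = -7
j = 35
Add(Mul(Add(Mul(Add(Mul(-5, -4), -2), Pow(18, -1)), Mul(-21, Pow(Y, -1))), -34), j) = Add(Mul(Add(Mul(Add(Mul(-5, -4), -2), Pow(18, -1)), Mul(-21, Pow(-7, -1))), -34), 35) = Add(Mul(Add(Mul(Add(20, -2), Rational(1, 18)), Mul(-21, Rational(-1, 7))), -34), 35) = Add(Mul(Add(Mul(18, Rational(1, 18)), 3), -34), 35) = Add(Mul(Add(1, 3), -34), 35) = Add(Mul(4, -34), 35) = Add(-136, 35) = -101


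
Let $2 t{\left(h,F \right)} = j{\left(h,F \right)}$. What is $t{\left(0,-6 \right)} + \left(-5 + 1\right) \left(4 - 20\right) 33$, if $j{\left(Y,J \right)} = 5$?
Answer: $\frac{4229}{2} \approx 2114.5$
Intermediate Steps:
$t{\left(h,F \right)} = \frac{5}{2}$ ($t{\left(h,F \right)} = \frac{1}{2} \cdot 5 = \frac{5}{2}$)
$t{\left(0,-6 \right)} + \left(-5 + 1\right) \left(4 - 20\right) 33 = \frac{5}{2} + \left(-5 + 1\right) \left(4 - 20\right) 33 = \frac{5}{2} + - 4 \left(4 - 20\right) 33 = \frac{5}{2} + \left(-4\right) \left(-16\right) 33 = \frac{5}{2} + 64 \cdot 33 = \frac{5}{2} + 2112 = \frac{4229}{2}$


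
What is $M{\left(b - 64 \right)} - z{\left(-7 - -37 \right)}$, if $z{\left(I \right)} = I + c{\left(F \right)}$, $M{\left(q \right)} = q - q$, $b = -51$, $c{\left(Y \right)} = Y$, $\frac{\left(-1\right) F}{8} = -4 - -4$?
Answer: $-30$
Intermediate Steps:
$F = 0$ ($F = - 8 \left(-4 - -4\right) = - 8 \left(-4 + 4\right) = \left(-8\right) 0 = 0$)
$M{\left(q \right)} = 0$
$z{\left(I \right)} = I$ ($z{\left(I \right)} = I + 0 = I$)
$M{\left(b - 64 \right)} - z{\left(-7 - -37 \right)} = 0 - \left(-7 - -37\right) = 0 - \left(-7 + 37\right) = 0 - 30 = -30$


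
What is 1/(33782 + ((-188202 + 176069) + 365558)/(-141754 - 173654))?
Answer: 315408/10654759631 ≈ 2.9603e-5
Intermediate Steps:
1/(33782 + ((-188202 + 176069) + 365558)/(-141754 - 173654)) = 1/(33782 + (-12133 + 365558)/(-315408)) = 1/(33782 + 353425*(-1/315408)) = 1/(33782 - 353425/315408) = 1/(10654759631/315408) = 315408/10654759631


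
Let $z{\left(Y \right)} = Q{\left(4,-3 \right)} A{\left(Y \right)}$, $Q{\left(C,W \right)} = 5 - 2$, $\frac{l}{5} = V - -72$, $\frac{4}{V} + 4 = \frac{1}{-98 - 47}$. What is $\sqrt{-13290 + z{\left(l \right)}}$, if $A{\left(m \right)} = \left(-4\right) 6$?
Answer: $i \sqrt{13362} \approx 115.59 i$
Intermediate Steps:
$V = - \frac{580}{581}$ ($V = \frac{4}{-4 + \frac{1}{-98 - 47}} = \frac{4}{-4 + \frac{1}{-145}} = \frac{4}{-4 - \frac{1}{145}} = \frac{4}{- \frac{581}{145}} = 4 \left(- \frac{145}{581}\right) = - \frac{580}{581} \approx -0.99828$)
$l = \frac{206260}{581}$ ($l = 5 \left(- \frac{580}{581} - -72\right) = 5 \left(- \frac{580}{581} + 72\right) = 5 \cdot \frac{41252}{581} = \frac{206260}{581} \approx 355.01$)
$Q{\left(C,W \right)} = 3$
$A{\left(m \right)} = -24$
$z{\left(Y \right)} = -72$ ($z{\left(Y \right)} = 3 \left(-24\right) = -72$)
$\sqrt{-13290 + z{\left(l \right)}} = \sqrt{-13290 - 72} = \sqrt{-13362} = i \sqrt{13362}$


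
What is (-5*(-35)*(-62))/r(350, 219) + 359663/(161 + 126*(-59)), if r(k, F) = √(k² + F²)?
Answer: -359663/7273 - 10850*√170461/170461 ≈ -75.731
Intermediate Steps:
r(k, F) = √(F² + k²)
(-5*(-35)*(-62))/r(350, 219) + 359663/(161 + 126*(-59)) = (-5*(-35)*(-62))/(√(219² + 350²)) + 359663/(161 + 126*(-59)) = (175*(-62))/(√(47961 + 122500)) + 359663/(161 - 7434) = -10850*√170461/170461 + 359663/(-7273) = -10850*√170461/170461 + 359663*(-1/7273) = -10850*√170461/170461 - 359663/7273 = -359663/7273 - 10850*√170461/170461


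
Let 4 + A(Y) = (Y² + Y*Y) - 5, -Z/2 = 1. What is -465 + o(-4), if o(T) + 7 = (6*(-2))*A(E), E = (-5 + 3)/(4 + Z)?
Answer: -388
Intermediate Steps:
Z = -2 (Z = -2*1 = -2)
E = -1 (E = (-5 + 3)/(4 - 2) = -2/2 = -2*½ = -1)
A(Y) = -9 + 2*Y² (A(Y) = -4 + ((Y² + Y*Y) - 5) = -4 + ((Y² + Y²) - 5) = -4 + (2*Y² - 5) = -4 + (-5 + 2*Y²) = -9 + 2*Y²)
o(T) = 77 (o(T) = -7 + (6*(-2))*(-9 + 2*(-1)²) = -7 - 12*(-9 + 2*1) = -7 - 12*(-9 + 2) = -7 - 12*(-7) = -7 + 84 = 77)
-465 + o(-4) = -465 + 77 = -388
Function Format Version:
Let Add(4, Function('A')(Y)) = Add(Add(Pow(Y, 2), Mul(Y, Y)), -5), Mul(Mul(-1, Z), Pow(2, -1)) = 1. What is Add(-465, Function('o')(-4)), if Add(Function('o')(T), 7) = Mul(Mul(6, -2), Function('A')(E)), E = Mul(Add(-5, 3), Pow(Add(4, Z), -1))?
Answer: -388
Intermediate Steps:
Z = -2 (Z = Mul(-2, 1) = -2)
E = -1 (E = Mul(Add(-5, 3), Pow(Add(4, -2), -1)) = Mul(-2, Pow(2, -1)) = Mul(-2, Rational(1, 2)) = -1)
Function('A')(Y) = Add(-9, Mul(2, Pow(Y, 2))) (Function('A')(Y) = Add(-4, Add(Add(Pow(Y, 2), Mul(Y, Y)), -5)) = Add(-4, Add(Add(Pow(Y, 2), Pow(Y, 2)), -5)) = Add(-4, Add(Mul(2, Pow(Y, 2)), -5)) = Add(-4, Add(-5, Mul(2, Pow(Y, 2)))) = Add(-9, Mul(2, Pow(Y, 2))))
Function('o')(T) = 77 (Function('o')(T) = Add(-7, Mul(Mul(6, -2), Add(-9, Mul(2, Pow(-1, 2))))) = Add(-7, Mul(-12, Add(-9, Mul(2, 1)))) = Add(-7, Mul(-12, Add(-9, 2))) = Add(-7, Mul(-12, -7)) = Add(-7, 84) = 77)
Add(-465, Function('o')(-4)) = Add(-465, 77) = -388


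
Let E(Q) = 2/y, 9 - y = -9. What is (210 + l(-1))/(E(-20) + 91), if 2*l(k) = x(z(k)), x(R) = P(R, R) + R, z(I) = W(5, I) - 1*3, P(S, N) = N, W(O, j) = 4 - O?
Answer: 927/410 ≈ 2.2610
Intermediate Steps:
y = 18 (y = 9 - 1*(-9) = 9 + 9 = 18)
z(I) = -4 (z(I) = (4 - 1*5) - 1*3 = (4 - 5) - 3 = -1 - 3 = -4)
x(R) = 2*R (x(R) = R + R = 2*R)
l(k) = -4 (l(k) = (2*(-4))/2 = (1/2)*(-8) = -4)
E(Q) = 1/9 (E(Q) = 2/18 = 2*(1/18) = 1/9)
(210 + l(-1))/(E(-20) + 91) = (210 - 4)/(1/9 + 91) = 206/(820/9) = 206*(9/820) = 927/410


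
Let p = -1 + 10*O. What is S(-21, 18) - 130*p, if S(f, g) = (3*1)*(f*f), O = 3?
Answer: -2447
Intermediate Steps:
S(f, g) = 3*f²
p = 29 (p = -1 + 10*3 = -1 + 30 = 29)
S(-21, 18) - 130*p = 3*(-21)² - 130*29 = 3*441 - 3770 = 1323 - 3770 = -2447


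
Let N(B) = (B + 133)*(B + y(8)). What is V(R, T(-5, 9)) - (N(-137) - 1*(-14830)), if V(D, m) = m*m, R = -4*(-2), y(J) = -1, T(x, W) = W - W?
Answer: -15382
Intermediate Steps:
T(x, W) = 0
R = 8
N(B) = (-1 + B)*(133 + B) (N(B) = (B + 133)*(B - 1) = (133 + B)*(-1 + B) = (-1 + B)*(133 + B))
V(D, m) = m²
V(R, T(-5, 9)) - (N(-137) - 1*(-14830)) = 0² - ((-133 + (-137)² + 132*(-137)) - 1*(-14830)) = 0 - ((-133 + 18769 - 18084) + 14830) = 0 - (552 + 14830) = 0 - 1*15382 = 0 - 15382 = -15382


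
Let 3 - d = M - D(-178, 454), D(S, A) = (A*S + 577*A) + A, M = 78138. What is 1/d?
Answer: 1/103465 ≈ 9.6651e-6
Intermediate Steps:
D(S, A) = 578*A + A*S (D(S, A) = (577*A + A*S) + A = 578*A + A*S)
d = 103465 (d = 3 - (78138 - 454*(578 - 178)) = 3 - (78138 - 454*400) = 3 - (78138 - 1*181600) = 3 - (78138 - 181600) = 3 - 1*(-103462) = 3 + 103462 = 103465)
1/d = 1/103465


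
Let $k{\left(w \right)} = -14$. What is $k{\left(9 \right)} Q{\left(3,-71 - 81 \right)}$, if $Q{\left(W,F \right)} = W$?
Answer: $-42$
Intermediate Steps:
$k{\left(9 \right)} Q{\left(3,-71 - 81 \right)} = \left(-14\right) 3 = -42$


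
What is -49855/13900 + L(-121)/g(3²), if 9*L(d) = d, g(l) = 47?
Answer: -4554113/1175940 ≈ -3.8727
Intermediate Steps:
L(d) = d/9
-49855/13900 + L(-121)/g(3²) = -49855/13900 + ((⅑)*(-121))/47 = -49855*1/13900 - 121/9*1/47 = -9971/2780 - 121/423 = -4554113/1175940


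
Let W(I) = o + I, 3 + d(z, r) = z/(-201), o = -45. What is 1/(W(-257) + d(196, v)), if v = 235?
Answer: -201/61501 ≈ -0.0032682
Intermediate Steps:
d(z, r) = -3 - z/201 (d(z, r) = -3 + z/(-201) = -3 + z*(-1/201) = -3 - z/201)
W(I) = -45 + I
1/(W(-257) + d(196, v)) = 1/((-45 - 257) + (-3 - 1/201*196)) = 1/(-302 + (-3 - 196/201)) = 1/(-302 - 799/201) = 1/(-61501/201) = -201/61501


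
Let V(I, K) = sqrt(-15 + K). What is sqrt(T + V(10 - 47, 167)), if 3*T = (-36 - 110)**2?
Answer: sqrt(63948 + 18*sqrt(38))/3 ≈ 84.366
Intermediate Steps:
T = 21316/3 (T = (-36 - 110)**2/3 = (1/3)*(-146)**2 = (1/3)*21316 = 21316/3 ≈ 7105.3)
sqrt(T + V(10 - 47, 167)) = sqrt(21316/3 + sqrt(-15 + 167)) = sqrt(21316/3 + sqrt(152)) = sqrt(21316/3 + 2*sqrt(38))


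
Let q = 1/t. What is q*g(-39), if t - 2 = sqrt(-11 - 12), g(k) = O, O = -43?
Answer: -86/27 + 43*I*sqrt(23)/27 ≈ -3.1852 + 7.6378*I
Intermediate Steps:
g(k) = -43
t = 2 + I*sqrt(23) (t = 2 + sqrt(-11 - 12) = 2 + sqrt(-23) = 2 + I*sqrt(23) ≈ 2.0 + 4.7958*I)
q = 1/(2 + I*sqrt(23)) ≈ 0.074074 - 0.17762*I
q*g(-39) = (2/27 - I*sqrt(23)/27)*(-43) = -86/27 + 43*I*sqrt(23)/27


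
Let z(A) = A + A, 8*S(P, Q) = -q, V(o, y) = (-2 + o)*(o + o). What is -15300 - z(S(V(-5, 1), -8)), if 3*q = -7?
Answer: -183607/12 ≈ -15301.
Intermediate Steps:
q = -7/3 (q = (1/3)*(-7) = -7/3 ≈ -2.3333)
V(o, y) = 2*o*(-2 + o) (V(o, y) = (-2 + o)*(2*o) = 2*o*(-2 + o))
S(P, Q) = 7/24 (S(P, Q) = (-1*(-7/3))/8 = (1/8)*(7/3) = 7/24)
z(A) = 2*A
-15300 - z(S(V(-5, 1), -8)) = -15300 - 2*7/24 = -15300 - 1*7/12 = -15300 - 7/12 = -183607/12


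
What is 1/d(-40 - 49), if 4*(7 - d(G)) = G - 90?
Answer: 4/207 ≈ 0.019324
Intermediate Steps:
d(G) = 59/2 - G/4 (d(G) = 7 - (G - 90)/4 = 7 - (-90 + G)/4 = 7 + (45/2 - G/4) = 59/2 - G/4)
1/d(-40 - 49) = 1/(59/2 - (-40 - 49)/4) = 1/(59/2 - ¼*(-89)) = 1/(59/2 + 89/4) = 1/(207/4) = 4/207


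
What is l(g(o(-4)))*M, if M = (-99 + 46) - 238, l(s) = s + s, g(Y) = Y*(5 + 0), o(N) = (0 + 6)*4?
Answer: -69840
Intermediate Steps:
o(N) = 24 (o(N) = 6*4 = 24)
g(Y) = 5*Y (g(Y) = Y*5 = 5*Y)
l(s) = 2*s
M = -291 (M = -53 - 238 = -291)
l(g(o(-4)))*M = (2*(5*24))*(-291) = (2*120)*(-291) = 240*(-291) = -69840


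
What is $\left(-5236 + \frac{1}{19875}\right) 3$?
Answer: $- \frac{104065499}{6625} \approx -15708.0$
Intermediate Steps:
$\left(-5236 + \frac{1}{19875}\right) 3 = \left(- \frac{104065499}{19875}\right) 3 = - \frac{104065499}{6625}$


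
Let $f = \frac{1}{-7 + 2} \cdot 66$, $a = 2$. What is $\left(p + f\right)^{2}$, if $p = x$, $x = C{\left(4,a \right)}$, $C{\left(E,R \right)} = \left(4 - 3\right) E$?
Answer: $\frac{2116}{25} \approx 84.64$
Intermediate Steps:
$f = - \frac{66}{5}$ ($f = \frac{1}{-5} \cdot 66 = \left(- \frac{1}{5}\right) 66 = - \frac{66}{5} \approx -13.2$)
$C{\left(E,R \right)} = E$ ($C{\left(E,R \right)} = 1 E = E$)
$x = 4$
$p = 4$
$\left(p + f\right)^{2} = \left(4 - \frac{66}{5}\right)^{2} = \left(- \frac{46}{5}\right)^{2} = \frac{2116}{25}$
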